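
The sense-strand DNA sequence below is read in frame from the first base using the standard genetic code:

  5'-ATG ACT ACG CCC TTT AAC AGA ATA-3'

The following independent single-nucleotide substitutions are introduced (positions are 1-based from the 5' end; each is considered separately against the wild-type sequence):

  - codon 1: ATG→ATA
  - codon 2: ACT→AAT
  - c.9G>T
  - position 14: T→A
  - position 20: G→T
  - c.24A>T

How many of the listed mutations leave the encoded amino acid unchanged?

2

Codon 1: ATG (Met) → ATA (Ile) — missense.
Codon 2: ACT (Thr) → AAT (Asn) — missense.
Codon 3: ACG (Thr) → ACT (Thr) — synonymous.
Codon 5: TTT (Phe) → TAT (Tyr) — missense.
Codon 7: AGA (Arg) → ATA (Ile) — missense.
Codon 8: ATA (Ile) → ATT (Ile) — synonymous.
Synonymous: 2 of 6.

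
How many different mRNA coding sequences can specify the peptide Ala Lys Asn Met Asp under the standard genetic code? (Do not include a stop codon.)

Ala: 4 codons.
Lys: 2 codons.
Asn: 2 codons.
Met: 1 codon.
Asp: 2 codons.
4 × 2 × 2 × 1 × 2 = 32.

32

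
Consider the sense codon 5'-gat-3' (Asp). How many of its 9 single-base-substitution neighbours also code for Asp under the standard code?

Position 1: none → 0 synonymous.
Position 2: none → 0 synonymous.
Position 3: GAC → 1 synonymous.
Total: 0 + 0 + 1 = 1.

1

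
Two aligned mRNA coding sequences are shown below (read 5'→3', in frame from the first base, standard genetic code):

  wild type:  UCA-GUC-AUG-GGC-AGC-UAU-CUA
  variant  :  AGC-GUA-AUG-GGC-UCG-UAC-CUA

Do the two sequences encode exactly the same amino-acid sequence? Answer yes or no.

yes

Codon 1: UCA Ser / AGC Ser — synonymous.
Codon 2: GUC Val / GUA Val — synonymous.
Codon 3: AUG Met / AUG Met — identical.
Codon 4: GGC Gly / GGC Gly — identical.
Codon 5: AGC Ser / UCG Ser — synonymous.
Codon 6: UAU Tyr / UAC Tyr — synonymous.
Codon 7: CUA Leu / CUA Leu — identical.
Nonsynonymous differences: 0 → same protein.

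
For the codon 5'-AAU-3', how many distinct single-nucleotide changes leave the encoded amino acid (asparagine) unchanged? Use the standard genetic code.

Position 1: none → 0 synonymous.
Position 2: none → 0 synonymous.
Position 3: AAC → 1 synonymous.
Total: 0 + 0 + 1 = 1.

1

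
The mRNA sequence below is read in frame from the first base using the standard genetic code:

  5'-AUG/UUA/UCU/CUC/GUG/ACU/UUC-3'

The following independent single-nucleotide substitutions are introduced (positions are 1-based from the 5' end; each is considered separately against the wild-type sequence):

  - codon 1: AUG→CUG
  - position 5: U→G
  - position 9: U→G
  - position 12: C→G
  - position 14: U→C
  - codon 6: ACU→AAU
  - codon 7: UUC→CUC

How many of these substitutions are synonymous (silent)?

Codon 1: AUG (Met) → CUG (Leu) — missense.
Codon 2: UUA (Leu) → UGA (Stop) — nonsense.
Codon 3: UCU (Ser) → UCG (Ser) — synonymous.
Codon 4: CUC (Leu) → CUG (Leu) — synonymous.
Codon 5: GUG (Val) → GCG (Ala) — missense.
Codon 6: ACU (Thr) → AAU (Asn) — missense.
Codon 7: UUC (Phe) → CUC (Leu) — missense.
Synonymous: 2 of 7.

2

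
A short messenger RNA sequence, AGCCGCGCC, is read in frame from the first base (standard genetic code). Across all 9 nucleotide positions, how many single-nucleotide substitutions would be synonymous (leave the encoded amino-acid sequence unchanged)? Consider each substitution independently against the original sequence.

Codon 1 (AGC, Ser): 1 synonymous substitution.
Codon 2 (CGC, Arg): 3 synonymous substitutions.
Codon 3 (GCC, Ala): 3 synonymous substitutions.
Total: 1 + 3 + 3 = 7.

7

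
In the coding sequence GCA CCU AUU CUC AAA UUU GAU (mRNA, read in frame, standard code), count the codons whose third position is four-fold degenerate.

3

Codon 1 GCA (Ala): third position 4-fold.
Codon 2 CCU (Pro): third position 4-fold.
Codon 3 AUU (Ile): third position 3-fold.
Codon 4 CUC (Leu): third position 4-fold.
Codon 5 AAA (Lys): third position 2-fold.
Codon 6 UUU (Phe): third position 2-fold.
Codon 7 GAU (Asp): third position 2-fold.
Four-fold degenerate third positions: 3.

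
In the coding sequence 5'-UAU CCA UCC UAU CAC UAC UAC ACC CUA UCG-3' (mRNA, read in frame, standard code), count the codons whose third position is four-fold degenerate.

Codon 1 UAU (Tyr): third position 2-fold.
Codon 2 CCA (Pro): third position 4-fold.
Codon 3 UCC (Ser): third position 4-fold.
Codon 4 UAU (Tyr): third position 2-fold.
Codon 5 CAC (His): third position 2-fold.
Codon 6 UAC (Tyr): third position 2-fold.
Codon 7 UAC (Tyr): third position 2-fold.
Codon 8 ACC (Thr): third position 4-fold.
Codon 9 CUA (Leu): third position 4-fold.
Codon 10 UCG (Ser): third position 4-fold.
Four-fold degenerate third positions: 5.

5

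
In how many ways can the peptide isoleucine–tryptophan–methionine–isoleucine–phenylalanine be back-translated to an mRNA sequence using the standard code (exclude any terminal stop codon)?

Ile: 3 codons.
Trp: 1 codon.
Met: 1 codon.
Ile: 3 codons.
Phe: 2 codons.
3 × 1 × 1 × 3 × 2 = 18.

18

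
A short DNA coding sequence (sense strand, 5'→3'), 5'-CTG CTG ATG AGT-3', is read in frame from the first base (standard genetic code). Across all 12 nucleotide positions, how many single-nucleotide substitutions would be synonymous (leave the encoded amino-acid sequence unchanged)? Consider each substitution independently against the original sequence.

Codon 1 (CTG, Leu): 4 synonymous substitutions.
Codon 2 (CTG, Leu): 4 synonymous substitutions.
Codon 3 (ATG, Met): 0 synonymous substitutions.
Codon 4 (AGT, Ser): 1 synonymous substitution.
Total: 4 + 4 + 0 + 1 = 9.

9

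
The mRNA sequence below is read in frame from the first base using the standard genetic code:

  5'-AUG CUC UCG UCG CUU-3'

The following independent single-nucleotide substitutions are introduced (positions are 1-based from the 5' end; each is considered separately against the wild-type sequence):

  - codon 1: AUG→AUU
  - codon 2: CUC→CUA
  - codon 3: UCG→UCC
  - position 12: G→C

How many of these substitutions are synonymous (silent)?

3

Codon 1: AUG (Met) → AUU (Ile) — missense.
Codon 2: CUC (Leu) → CUA (Leu) — synonymous.
Codon 3: UCG (Ser) → UCC (Ser) — synonymous.
Codon 4: UCG (Ser) → UCC (Ser) — synonymous.
Synonymous: 3 of 4.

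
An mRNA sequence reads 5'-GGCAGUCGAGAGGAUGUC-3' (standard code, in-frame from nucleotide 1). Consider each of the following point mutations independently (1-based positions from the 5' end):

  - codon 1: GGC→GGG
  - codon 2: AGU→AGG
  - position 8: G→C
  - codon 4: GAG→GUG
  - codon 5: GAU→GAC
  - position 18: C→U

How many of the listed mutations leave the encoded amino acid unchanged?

3

Codon 1: GGC (Gly) → GGG (Gly) — synonymous.
Codon 2: AGU (Ser) → AGG (Arg) — missense.
Codon 3: CGA (Arg) → CCA (Pro) — missense.
Codon 4: GAG (Glu) → GUG (Val) — missense.
Codon 5: GAU (Asp) → GAC (Asp) — synonymous.
Codon 6: GUC (Val) → GUU (Val) — synonymous.
Synonymous: 3 of 6.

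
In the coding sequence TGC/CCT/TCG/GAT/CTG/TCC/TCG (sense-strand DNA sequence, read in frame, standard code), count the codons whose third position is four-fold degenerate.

5

Codon 1 TGC (Cys): third position 2-fold.
Codon 2 CCT (Pro): third position 4-fold.
Codon 3 TCG (Ser): third position 4-fold.
Codon 4 GAT (Asp): third position 2-fold.
Codon 5 CTG (Leu): third position 4-fold.
Codon 6 TCC (Ser): third position 4-fold.
Codon 7 TCG (Ser): third position 4-fold.
Four-fold degenerate third positions: 5.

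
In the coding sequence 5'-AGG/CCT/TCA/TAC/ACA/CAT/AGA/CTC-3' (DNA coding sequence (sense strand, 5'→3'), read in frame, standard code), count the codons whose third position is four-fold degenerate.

Codon 1 AGG (Arg): third position 2-fold.
Codon 2 CCT (Pro): third position 4-fold.
Codon 3 TCA (Ser): third position 4-fold.
Codon 4 TAC (Tyr): third position 2-fold.
Codon 5 ACA (Thr): third position 4-fold.
Codon 6 CAT (His): third position 2-fold.
Codon 7 AGA (Arg): third position 2-fold.
Codon 8 CTC (Leu): third position 4-fold.
Four-fold degenerate third positions: 4.

4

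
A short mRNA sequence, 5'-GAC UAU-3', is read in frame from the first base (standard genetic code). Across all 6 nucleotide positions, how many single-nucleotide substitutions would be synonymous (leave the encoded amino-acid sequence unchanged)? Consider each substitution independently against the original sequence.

Codon 1 (GAC, Asp): 1 synonymous substitution.
Codon 2 (UAU, Tyr): 1 synonymous substitution.
Total: 1 + 1 = 2.

2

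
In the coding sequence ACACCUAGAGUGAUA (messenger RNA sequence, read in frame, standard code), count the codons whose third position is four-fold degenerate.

Codon 1 ACA (Thr): third position 4-fold.
Codon 2 CCU (Pro): third position 4-fold.
Codon 3 AGA (Arg): third position 2-fold.
Codon 4 GUG (Val): third position 4-fold.
Codon 5 AUA (Ile): third position 3-fold.
Four-fold degenerate third positions: 3.

3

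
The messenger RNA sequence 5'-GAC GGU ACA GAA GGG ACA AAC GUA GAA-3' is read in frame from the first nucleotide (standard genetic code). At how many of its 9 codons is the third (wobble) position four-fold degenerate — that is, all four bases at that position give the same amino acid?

5

Codon 1 GAC (Asp): third position 2-fold.
Codon 2 GGU (Gly): third position 4-fold.
Codon 3 ACA (Thr): third position 4-fold.
Codon 4 GAA (Glu): third position 2-fold.
Codon 5 GGG (Gly): third position 4-fold.
Codon 6 ACA (Thr): third position 4-fold.
Codon 7 AAC (Asn): third position 2-fold.
Codon 8 GUA (Val): third position 4-fold.
Codon 9 GAA (Glu): third position 2-fold.
Four-fold degenerate third positions: 5.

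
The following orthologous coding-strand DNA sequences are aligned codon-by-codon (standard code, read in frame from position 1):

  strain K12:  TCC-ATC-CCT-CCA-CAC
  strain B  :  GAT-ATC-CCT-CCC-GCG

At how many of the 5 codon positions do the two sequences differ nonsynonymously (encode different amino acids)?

2

Codon 1: TCC Ser / GAT Asp — nonsynonymous.
Codon 2: ATC Ile / ATC Ile — identical.
Codon 3: CCT Pro / CCT Pro — identical.
Codon 4: CCA Pro / CCC Pro — synonymous.
Codon 5: CAC His / GCG Ala — nonsynonymous.
Nonsynonymous differences: 2.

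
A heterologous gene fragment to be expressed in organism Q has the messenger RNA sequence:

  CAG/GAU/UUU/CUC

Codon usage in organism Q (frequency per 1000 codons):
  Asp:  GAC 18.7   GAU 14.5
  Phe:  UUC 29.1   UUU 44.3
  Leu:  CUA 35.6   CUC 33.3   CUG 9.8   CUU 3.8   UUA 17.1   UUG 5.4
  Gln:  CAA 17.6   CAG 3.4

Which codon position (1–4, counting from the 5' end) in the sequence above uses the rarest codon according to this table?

Codon 1 CAG (Gln): 3.4 per 1000.
Codon 2 GAU (Asp): 14.5 per 1000.
Codon 3 UUU (Phe): 44.3 per 1000.
Codon 4 CUC (Leu): 33.3 per 1000.
Lowest frequency is 3.4 at codon 1.

1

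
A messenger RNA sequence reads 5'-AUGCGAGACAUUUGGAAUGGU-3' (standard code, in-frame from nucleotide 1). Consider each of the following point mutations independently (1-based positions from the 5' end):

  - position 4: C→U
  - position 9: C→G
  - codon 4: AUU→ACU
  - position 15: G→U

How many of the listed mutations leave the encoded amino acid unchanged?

Codon 2: CGA (Arg) → UGA (Stop) — nonsense.
Codon 3: GAC (Asp) → GAG (Glu) — missense.
Codon 4: AUU (Ile) → ACU (Thr) — missense.
Codon 5: UGG (Trp) → UGU (Cys) — missense.
Synonymous: 0 of 4.

0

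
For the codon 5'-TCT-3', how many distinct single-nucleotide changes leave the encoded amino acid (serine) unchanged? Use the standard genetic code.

3

Position 1: none → 0 synonymous.
Position 2: none → 0 synonymous.
Position 3: TCC, TCA, TCG → 3 synonymous.
Total: 0 + 0 + 3 = 3.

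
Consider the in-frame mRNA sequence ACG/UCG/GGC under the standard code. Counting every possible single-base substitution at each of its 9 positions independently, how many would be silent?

Codon 1 (ACG, Thr): 3 synonymous substitutions.
Codon 2 (UCG, Ser): 3 synonymous substitutions.
Codon 3 (GGC, Gly): 3 synonymous substitutions.
Total: 3 + 3 + 3 = 9.

9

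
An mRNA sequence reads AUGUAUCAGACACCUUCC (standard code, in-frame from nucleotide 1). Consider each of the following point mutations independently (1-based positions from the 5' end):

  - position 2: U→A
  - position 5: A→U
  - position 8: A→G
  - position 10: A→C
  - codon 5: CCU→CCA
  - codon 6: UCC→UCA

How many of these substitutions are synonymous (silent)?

Codon 1: AUG (Met) → AAG (Lys) — missense.
Codon 2: UAU (Tyr) → UUU (Phe) — missense.
Codon 3: CAG (Gln) → CGG (Arg) — missense.
Codon 4: ACA (Thr) → CCA (Pro) — missense.
Codon 5: CCU (Pro) → CCA (Pro) — synonymous.
Codon 6: UCC (Ser) → UCA (Ser) — synonymous.
Synonymous: 2 of 6.

2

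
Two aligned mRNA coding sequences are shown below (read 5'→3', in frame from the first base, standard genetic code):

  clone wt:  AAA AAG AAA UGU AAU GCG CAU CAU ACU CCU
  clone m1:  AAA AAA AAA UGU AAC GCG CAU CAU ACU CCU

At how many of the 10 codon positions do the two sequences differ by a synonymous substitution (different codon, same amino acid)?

Codon 1: AAA Lys / AAA Lys — identical.
Codon 2: AAG Lys / AAA Lys — synonymous.
Codon 3: AAA Lys / AAA Lys — identical.
Codon 4: UGU Cys / UGU Cys — identical.
Codon 5: AAU Asn / AAC Asn — synonymous.
Codon 6: GCG Ala / GCG Ala — identical.
Codon 7: CAU His / CAU His — identical.
Codon 8: CAU His / CAU His — identical.
Codon 9: ACU Thr / ACU Thr — identical.
Codon 10: CCU Pro / CCU Pro — identical.
Synonymous differences: 2.

2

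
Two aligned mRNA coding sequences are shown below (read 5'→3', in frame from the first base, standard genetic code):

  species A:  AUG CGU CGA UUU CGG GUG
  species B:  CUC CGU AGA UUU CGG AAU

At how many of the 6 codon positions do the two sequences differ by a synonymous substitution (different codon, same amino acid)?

1

Codon 1: AUG Met / CUC Leu — nonsynonymous.
Codon 2: CGU Arg / CGU Arg — identical.
Codon 3: CGA Arg / AGA Arg — synonymous.
Codon 4: UUU Phe / UUU Phe — identical.
Codon 5: CGG Arg / CGG Arg — identical.
Codon 6: GUG Val / AAU Asn — nonsynonymous.
Synonymous differences: 1.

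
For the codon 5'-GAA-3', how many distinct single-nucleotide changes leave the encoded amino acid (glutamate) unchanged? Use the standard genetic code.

Position 1: none → 0 synonymous.
Position 2: none → 0 synonymous.
Position 3: GAG → 1 synonymous.
Total: 0 + 0 + 1 = 1.

1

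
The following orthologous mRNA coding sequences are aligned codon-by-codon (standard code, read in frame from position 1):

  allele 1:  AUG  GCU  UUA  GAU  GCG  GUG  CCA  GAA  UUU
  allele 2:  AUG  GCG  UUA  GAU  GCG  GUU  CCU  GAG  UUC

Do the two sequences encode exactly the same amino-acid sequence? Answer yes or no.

yes

Codon 1: AUG Met / AUG Met — identical.
Codon 2: GCU Ala / GCG Ala — synonymous.
Codon 3: UUA Leu / UUA Leu — identical.
Codon 4: GAU Asp / GAU Asp — identical.
Codon 5: GCG Ala / GCG Ala — identical.
Codon 6: GUG Val / GUU Val — synonymous.
Codon 7: CCA Pro / CCU Pro — synonymous.
Codon 8: GAA Glu / GAG Glu — synonymous.
Codon 9: UUU Phe / UUC Phe — synonymous.
Nonsynonymous differences: 0 → same protein.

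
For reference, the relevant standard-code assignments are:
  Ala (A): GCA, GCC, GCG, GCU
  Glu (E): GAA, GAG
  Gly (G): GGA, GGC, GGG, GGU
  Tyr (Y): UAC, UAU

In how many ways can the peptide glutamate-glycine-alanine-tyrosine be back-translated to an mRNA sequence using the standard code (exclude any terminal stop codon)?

Glu: 2 codons.
Gly: 4 codons.
Ala: 4 codons.
Tyr: 2 codons.
2 × 4 × 4 × 2 = 64.

64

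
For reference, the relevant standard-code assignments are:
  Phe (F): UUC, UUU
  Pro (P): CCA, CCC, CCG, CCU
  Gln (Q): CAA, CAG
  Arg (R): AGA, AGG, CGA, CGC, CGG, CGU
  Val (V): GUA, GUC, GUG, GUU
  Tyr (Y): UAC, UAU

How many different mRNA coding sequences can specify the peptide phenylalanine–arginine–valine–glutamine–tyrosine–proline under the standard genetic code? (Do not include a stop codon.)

Phe: 2 codons.
Arg: 6 codons.
Val: 4 codons.
Gln: 2 codons.
Tyr: 2 codons.
Pro: 4 codons.
2 × 6 × 4 × 2 × 2 × 4 = 768.

768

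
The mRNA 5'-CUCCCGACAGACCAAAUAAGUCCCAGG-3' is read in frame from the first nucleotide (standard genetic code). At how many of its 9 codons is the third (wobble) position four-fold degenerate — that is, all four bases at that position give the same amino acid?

Codon 1 CUC (Leu): third position 4-fold.
Codon 2 CCG (Pro): third position 4-fold.
Codon 3 ACA (Thr): third position 4-fold.
Codon 4 GAC (Asp): third position 2-fold.
Codon 5 CAA (Gln): third position 2-fold.
Codon 6 AUA (Ile): third position 3-fold.
Codon 7 AGU (Ser): third position 2-fold.
Codon 8 CCC (Pro): third position 4-fold.
Codon 9 AGG (Arg): third position 2-fold.
Four-fold degenerate third positions: 4.

4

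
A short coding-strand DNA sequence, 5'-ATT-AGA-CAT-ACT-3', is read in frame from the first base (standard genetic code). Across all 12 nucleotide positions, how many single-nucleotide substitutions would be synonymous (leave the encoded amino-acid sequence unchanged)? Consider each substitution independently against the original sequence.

8

Codon 1 (ATT, Ile): 2 synonymous substitutions.
Codon 2 (AGA, Arg): 2 synonymous substitutions.
Codon 3 (CAT, His): 1 synonymous substitution.
Codon 4 (ACT, Thr): 3 synonymous substitutions.
Total: 2 + 2 + 1 + 3 = 8.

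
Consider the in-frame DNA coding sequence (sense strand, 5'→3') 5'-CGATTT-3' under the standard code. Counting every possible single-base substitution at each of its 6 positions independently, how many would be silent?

5

Codon 1 (CGA, Arg): 4 synonymous substitutions.
Codon 2 (TTT, Phe): 1 synonymous substitution.
Total: 4 + 1 = 5.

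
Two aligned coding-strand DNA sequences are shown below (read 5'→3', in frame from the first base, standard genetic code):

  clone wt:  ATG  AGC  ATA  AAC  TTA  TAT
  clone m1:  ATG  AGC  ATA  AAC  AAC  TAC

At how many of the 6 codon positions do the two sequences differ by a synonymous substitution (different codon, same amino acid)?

1

Codon 1: ATG Met / ATG Met — identical.
Codon 2: AGC Ser / AGC Ser — identical.
Codon 3: ATA Ile / ATA Ile — identical.
Codon 4: AAC Asn / AAC Asn — identical.
Codon 5: TTA Leu / AAC Asn — nonsynonymous.
Codon 6: TAT Tyr / TAC Tyr — synonymous.
Synonymous differences: 1.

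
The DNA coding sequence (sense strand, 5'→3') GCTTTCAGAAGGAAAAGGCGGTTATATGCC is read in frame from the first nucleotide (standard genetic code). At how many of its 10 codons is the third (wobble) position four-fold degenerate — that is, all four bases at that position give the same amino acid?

Codon 1 GCT (Ala): third position 4-fold.
Codon 2 TTC (Phe): third position 2-fold.
Codon 3 AGA (Arg): third position 2-fold.
Codon 4 AGG (Arg): third position 2-fold.
Codon 5 AAA (Lys): third position 2-fold.
Codon 6 AGG (Arg): third position 2-fold.
Codon 7 CGG (Arg): third position 4-fold.
Codon 8 TTA (Leu): third position 2-fold.
Codon 9 TAT (Tyr): third position 2-fold.
Codon 10 GCC (Ala): third position 4-fold.
Four-fold degenerate third positions: 3.

3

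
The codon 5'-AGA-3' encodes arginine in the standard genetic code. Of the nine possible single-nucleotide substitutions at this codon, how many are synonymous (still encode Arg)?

Position 1: CGA → 1 synonymous.
Position 2: none → 0 synonymous.
Position 3: AGG → 1 synonymous.
Total: 1 + 0 + 1 = 2.

2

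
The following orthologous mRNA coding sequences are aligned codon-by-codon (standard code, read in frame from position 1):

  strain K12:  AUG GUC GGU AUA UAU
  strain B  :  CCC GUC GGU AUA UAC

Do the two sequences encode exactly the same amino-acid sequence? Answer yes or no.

Codon 1: AUG Met / CCC Pro — nonsynonymous.
Codon 2: GUC Val / GUC Val — identical.
Codon 3: GGU Gly / GGU Gly — identical.
Codon 4: AUA Ile / AUA Ile — identical.
Codon 5: UAU Tyr / UAC Tyr — synonymous.
Nonsynonymous differences: 1 → different protein.

no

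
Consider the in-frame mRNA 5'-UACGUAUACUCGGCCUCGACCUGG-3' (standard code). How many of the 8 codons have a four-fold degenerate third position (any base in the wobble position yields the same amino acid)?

Codon 1 UAC (Tyr): third position 2-fold.
Codon 2 GUA (Val): third position 4-fold.
Codon 3 UAC (Tyr): third position 2-fold.
Codon 4 UCG (Ser): third position 4-fold.
Codon 5 GCC (Ala): third position 4-fold.
Codon 6 UCG (Ser): third position 4-fold.
Codon 7 ACC (Thr): third position 4-fold.
Codon 8 UGG (Trp): third position 1-fold.
Four-fold degenerate third positions: 5.

5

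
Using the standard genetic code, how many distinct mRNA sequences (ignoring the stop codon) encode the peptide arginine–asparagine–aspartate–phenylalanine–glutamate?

Arg: 6 codons.
Asn: 2 codons.
Asp: 2 codons.
Phe: 2 codons.
Glu: 2 codons.
6 × 2 × 2 × 2 × 2 = 96.

96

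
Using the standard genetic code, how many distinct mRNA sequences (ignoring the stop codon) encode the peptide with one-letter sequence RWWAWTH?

192

Arg: 6 codons.
Trp: 1 codon.
Trp: 1 codon.
Ala: 4 codons.
Trp: 1 codon.
Thr: 4 codons.
His: 2 codons.
6 × 1 × 1 × 4 × 1 × 4 × 2 = 192.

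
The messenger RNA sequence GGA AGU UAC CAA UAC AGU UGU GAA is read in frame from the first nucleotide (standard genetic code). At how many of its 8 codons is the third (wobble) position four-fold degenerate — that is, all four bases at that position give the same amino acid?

Codon 1 GGA (Gly): third position 4-fold.
Codon 2 AGU (Ser): third position 2-fold.
Codon 3 UAC (Tyr): third position 2-fold.
Codon 4 CAA (Gln): third position 2-fold.
Codon 5 UAC (Tyr): third position 2-fold.
Codon 6 AGU (Ser): third position 2-fold.
Codon 7 UGU (Cys): third position 2-fold.
Codon 8 GAA (Glu): third position 2-fold.
Four-fold degenerate third positions: 1.

1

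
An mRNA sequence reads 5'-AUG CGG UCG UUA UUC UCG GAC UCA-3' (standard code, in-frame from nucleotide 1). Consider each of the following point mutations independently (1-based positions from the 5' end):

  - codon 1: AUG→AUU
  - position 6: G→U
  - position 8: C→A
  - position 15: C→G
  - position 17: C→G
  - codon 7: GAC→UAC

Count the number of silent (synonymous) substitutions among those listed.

Codon 1: AUG (Met) → AUU (Ile) — missense.
Codon 2: CGG (Arg) → CGU (Arg) — synonymous.
Codon 3: UCG (Ser) → UAG (Stop) — nonsense.
Codon 5: UUC (Phe) → UUG (Leu) — missense.
Codon 6: UCG (Ser) → UGG (Trp) — missense.
Codon 7: GAC (Asp) → UAC (Tyr) — missense.
Synonymous: 1 of 6.

1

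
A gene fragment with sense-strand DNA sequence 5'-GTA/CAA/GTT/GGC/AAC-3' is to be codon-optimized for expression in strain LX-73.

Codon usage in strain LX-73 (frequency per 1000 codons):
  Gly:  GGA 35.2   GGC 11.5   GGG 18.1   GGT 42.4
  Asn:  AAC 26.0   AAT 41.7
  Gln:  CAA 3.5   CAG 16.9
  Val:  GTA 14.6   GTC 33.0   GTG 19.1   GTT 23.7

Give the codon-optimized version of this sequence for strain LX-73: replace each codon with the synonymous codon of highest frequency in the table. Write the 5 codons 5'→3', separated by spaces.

GTC CAG GTC GGT AAT

Codon 1 (Val): best is GTC at 33.0.
Codon 2 (Gln): best is CAG at 16.9.
Codon 3 (Val): best is GTC at 33.0.
Codon 4 (Gly): best is GGT at 42.4.
Codon 5 (Asn): best is AAT at 41.7.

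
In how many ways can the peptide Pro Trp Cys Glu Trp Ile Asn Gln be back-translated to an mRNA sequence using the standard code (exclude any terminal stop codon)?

Pro: 4 codons.
Trp: 1 codon.
Cys: 2 codons.
Glu: 2 codons.
Trp: 1 codon.
Ile: 3 codons.
Asn: 2 codons.
Gln: 2 codons.
4 × 1 × 2 × 2 × 1 × 3 × 2 × 2 = 192.

192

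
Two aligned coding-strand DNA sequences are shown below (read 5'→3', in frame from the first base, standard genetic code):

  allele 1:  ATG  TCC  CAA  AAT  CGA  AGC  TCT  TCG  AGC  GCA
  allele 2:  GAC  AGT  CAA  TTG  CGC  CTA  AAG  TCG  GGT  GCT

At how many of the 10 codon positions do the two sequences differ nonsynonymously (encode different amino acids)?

5

Codon 1: ATG Met / GAC Asp — nonsynonymous.
Codon 2: TCC Ser / AGT Ser — synonymous.
Codon 3: CAA Gln / CAA Gln — identical.
Codon 4: AAT Asn / TTG Leu — nonsynonymous.
Codon 5: CGA Arg / CGC Arg — synonymous.
Codon 6: AGC Ser / CTA Leu — nonsynonymous.
Codon 7: TCT Ser / AAG Lys — nonsynonymous.
Codon 8: TCG Ser / TCG Ser — identical.
Codon 9: AGC Ser / GGT Gly — nonsynonymous.
Codon 10: GCA Ala / GCT Ala — synonymous.
Nonsynonymous differences: 5.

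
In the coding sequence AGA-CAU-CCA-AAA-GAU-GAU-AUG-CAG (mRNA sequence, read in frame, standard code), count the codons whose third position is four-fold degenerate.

Codon 1 AGA (Arg): third position 2-fold.
Codon 2 CAU (His): third position 2-fold.
Codon 3 CCA (Pro): third position 4-fold.
Codon 4 AAA (Lys): third position 2-fold.
Codon 5 GAU (Asp): third position 2-fold.
Codon 6 GAU (Asp): third position 2-fold.
Codon 7 AUG (Met): third position 1-fold.
Codon 8 CAG (Gln): third position 2-fold.
Four-fold degenerate third positions: 1.

1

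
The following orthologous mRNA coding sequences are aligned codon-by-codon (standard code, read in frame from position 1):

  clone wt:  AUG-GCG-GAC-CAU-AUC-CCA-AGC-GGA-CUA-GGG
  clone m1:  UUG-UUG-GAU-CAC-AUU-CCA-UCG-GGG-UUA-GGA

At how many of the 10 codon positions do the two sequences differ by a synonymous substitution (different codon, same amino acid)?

7

Codon 1: AUG Met / UUG Leu — nonsynonymous.
Codon 2: GCG Ala / UUG Leu — nonsynonymous.
Codon 3: GAC Asp / GAU Asp — synonymous.
Codon 4: CAU His / CAC His — synonymous.
Codon 5: AUC Ile / AUU Ile — synonymous.
Codon 6: CCA Pro / CCA Pro — identical.
Codon 7: AGC Ser / UCG Ser — synonymous.
Codon 8: GGA Gly / GGG Gly — synonymous.
Codon 9: CUA Leu / UUA Leu — synonymous.
Codon 10: GGG Gly / GGA Gly — synonymous.
Synonymous differences: 7.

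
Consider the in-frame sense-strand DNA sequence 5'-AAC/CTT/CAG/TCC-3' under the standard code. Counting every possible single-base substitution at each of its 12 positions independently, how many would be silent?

8

Codon 1 (AAC, Asn): 1 synonymous substitution.
Codon 2 (CTT, Leu): 3 synonymous substitutions.
Codon 3 (CAG, Gln): 1 synonymous substitution.
Codon 4 (TCC, Ser): 3 synonymous substitutions.
Total: 1 + 3 + 1 + 3 = 8.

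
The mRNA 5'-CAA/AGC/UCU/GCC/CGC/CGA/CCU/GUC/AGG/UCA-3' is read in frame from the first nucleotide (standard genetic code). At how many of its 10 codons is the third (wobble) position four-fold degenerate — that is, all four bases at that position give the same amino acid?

Codon 1 CAA (Gln): third position 2-fold.
Codon 2 AGC (Ser): third position 2-fold.
Codon 3 UCU (Ser): third position 4-fold.
Codon 4 GCC (Ala): third position 4-fold.
Codon 5 CGC (Arg): third position 4-fold.
Codon 6 CGA (Arg): third position 4-fold.
Codon 7 CCU (Pro): third position 4-fold.
Codon 8 GUC (Val): third position 4-fold.
Codon 9 AGG (Arg): third position 2-fold.
Codon 10 UCA (Ser): third position 4-fold.
Four-fold degenerate third positions: 7.

7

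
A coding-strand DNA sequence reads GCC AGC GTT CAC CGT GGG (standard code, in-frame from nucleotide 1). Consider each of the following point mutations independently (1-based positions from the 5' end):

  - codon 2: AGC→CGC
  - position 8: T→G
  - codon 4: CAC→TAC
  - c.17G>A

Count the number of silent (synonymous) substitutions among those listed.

0

Codon 2: AGC (Ser) → CGC (Arg) — missense.
Codon 3: GTT (Val) → GGT (Gly) — missense.
Codon 4: CAC (His) → TAC (Tyr) — missense.
Codon 6: GGG (Gly) → GAG (Glu) — missense.
Synonymous: 0 of 4.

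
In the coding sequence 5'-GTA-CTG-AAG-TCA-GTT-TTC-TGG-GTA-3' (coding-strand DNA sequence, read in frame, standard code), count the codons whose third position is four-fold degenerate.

5

Codon 1 GTA (Val): third position 4-fold.
Codon 2 CTG (Leu): third position 4-fold.
Codon 3 AAG (Lys): third position 2-fold.
Codon 4 TCA (Ser): third position 4-fold.
Codon 5 GTT (Val): third position 4-fold.
Codon 6 TTC (Phe): third position 2-fold.
Codon 7 TGG (Trp): third position 1-fold.
Codon 8 GTA (Val): third position 4-fold.
Four-fold degenerate third positions: 5.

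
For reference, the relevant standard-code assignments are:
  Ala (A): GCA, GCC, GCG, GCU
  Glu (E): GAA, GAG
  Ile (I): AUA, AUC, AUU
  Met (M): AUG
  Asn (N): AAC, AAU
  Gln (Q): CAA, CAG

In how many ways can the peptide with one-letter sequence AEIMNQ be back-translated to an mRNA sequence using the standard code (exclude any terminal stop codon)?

Ala: 4 codons.
Glu: 2 codons.
Ile: 3 codons.
Met: 1 codon.
Asn: 2 codons.
Gln: 2 codons.
4 × 2 × 3 × 1 × 2 × 2 = 96.

96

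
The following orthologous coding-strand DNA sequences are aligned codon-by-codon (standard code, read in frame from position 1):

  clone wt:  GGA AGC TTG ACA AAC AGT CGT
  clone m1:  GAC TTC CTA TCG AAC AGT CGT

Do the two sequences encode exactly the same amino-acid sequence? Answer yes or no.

no

Codon 1: GGA Gly / GAC Asp — nonsynonymous.
Codon 2: AGC Ser / TTC Phe — nonsynonymous.
Codon 3: TTG Leu / CTA Leu — synonymous.
Codon 4: ACA Thr / TCG Ser — nonsynonymous.
Codon 5: AAC Asn / AAC Asn — identical.
Codon 6: AGT Ser / AGT Ser — identical.
Codon 7: CGT Arg / CGT Arg — identical.
Nonsynonymous differences: 3 → different protein.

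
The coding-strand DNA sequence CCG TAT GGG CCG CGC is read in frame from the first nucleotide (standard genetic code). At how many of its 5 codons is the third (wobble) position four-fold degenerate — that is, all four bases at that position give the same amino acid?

Codon 1 CCG (Pro): third position 4-fold.
Codon 2 TAT (Tyr): third position 2-fold.
Codon 3 GGG (Gly): third position 4-fold.
Codon 4 CCG (Pro): third position 4-fold.
Codon 5 CGC (Arg): third position 4-fold.
Four-fold degenerate third positions: 4.

4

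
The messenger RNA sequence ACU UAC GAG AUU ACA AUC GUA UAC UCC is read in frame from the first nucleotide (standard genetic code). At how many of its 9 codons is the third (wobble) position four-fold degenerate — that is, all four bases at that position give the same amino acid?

Codon 1 ACU (Thr): third position 4-fold.
Codon 2 UAC (Tyr): third position 2-fold.
Codon 3 GAG (Glu): third position 2-fold.
Codon 4 AUU (Ile): third position 3-fold.
Codon 5 ACA (Thr): third position 4-fold.
Codon 6 AUC (Ile): third position 3-fold.
Codon 7 GUA (Val): third position 4-fold.
Codon 8 UAC (Tyr): third position 2-fold.
Codon 9 UCC (Ser): third position 4-fold.
Four-fold degenerate third positions: 4.

4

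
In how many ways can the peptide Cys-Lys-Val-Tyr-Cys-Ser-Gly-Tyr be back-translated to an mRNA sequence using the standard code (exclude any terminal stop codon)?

Cys: 2 codons.
Lys: 2 codons.
Val: 4 codons.
Tyr: 2 codons.
Cys: 2 codons.
Ser: 6 codons.
Gly: 4 codons.
Tyr: 2 codons.
2 × 2 × 4 × 2 × 2 × 6 × 4 × 2 = 3072.

3072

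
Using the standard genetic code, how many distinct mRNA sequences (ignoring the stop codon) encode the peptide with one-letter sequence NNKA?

32

Asn: 2 codons.
Asn: 2 codons.
Lys: 2 codons.
Ala: 4 codons.
2 × 2 × 2 × 4 = 32.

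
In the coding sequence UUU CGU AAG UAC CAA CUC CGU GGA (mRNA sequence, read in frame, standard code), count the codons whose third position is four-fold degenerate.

4

Codon 1 UUU (Phe): third position 2-fold.
Codon 2 CGU (Arg): third position 4-fold.
Codon 3 AAG (Lys): third position 2-fold.
Codon 4 UAC (Tyr): third position 2-fold.
Codon 5 CAA (Gln): third position 2-fold.
Codon 6 CUC (Leu): third position 4-fold.
Codon 7 CGU (Arg): third position 4-fold.
Codon 8 GGA (Gly): third position 4-fold.
Four-fold degenerate third positions: 4.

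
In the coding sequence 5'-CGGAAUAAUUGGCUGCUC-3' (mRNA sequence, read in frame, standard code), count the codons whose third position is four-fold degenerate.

Codon 1 CGG (Arg): third position 4-fold.
Codon 2 AAU (Asn): third position 2-fold.
Codon 3 AAU (Asn): third position 2-fold.
Codon 4 UGG (Trp): third position 1-fold.
Codon 5 CUG (Leu): third position 4-fold.
Codon 6 CUC (Leu): third position 4-fold.
Four-fold degenerate third positions: 3.

3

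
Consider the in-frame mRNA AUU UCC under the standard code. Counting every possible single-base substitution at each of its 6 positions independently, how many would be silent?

5

Codon 1 (AUU, Ile): 2 synonymous substitutions.
Codon 2 (UCC, Ser): 3 synonymous substitutions.
Total: 2 + 3 = 5.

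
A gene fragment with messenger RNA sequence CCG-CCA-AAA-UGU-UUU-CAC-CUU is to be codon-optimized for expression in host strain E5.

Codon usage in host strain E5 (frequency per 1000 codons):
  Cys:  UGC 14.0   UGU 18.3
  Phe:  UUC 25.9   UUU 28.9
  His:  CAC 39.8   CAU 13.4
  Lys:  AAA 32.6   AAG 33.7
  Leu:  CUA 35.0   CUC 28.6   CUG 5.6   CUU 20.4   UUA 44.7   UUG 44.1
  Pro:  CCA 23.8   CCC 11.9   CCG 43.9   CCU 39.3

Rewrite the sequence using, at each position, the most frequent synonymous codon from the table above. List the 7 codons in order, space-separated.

Codon 1 (Pro): best is CCG at 43.9.
Codon 2 (Pro): best is CCG at 43.9.
Codon 3 (Lys): best is AAG at 33.7.
Codon 4 (Cys): best is UGU at 18.3.
Codon 5 (Phe): best is UUU at 28.9.
Codon 6 (His): best is CAC at 39.8.
Codon 7 (Leu): best is UUA at 44.7.

CCG CCG AAG UGU UUU CAC UUA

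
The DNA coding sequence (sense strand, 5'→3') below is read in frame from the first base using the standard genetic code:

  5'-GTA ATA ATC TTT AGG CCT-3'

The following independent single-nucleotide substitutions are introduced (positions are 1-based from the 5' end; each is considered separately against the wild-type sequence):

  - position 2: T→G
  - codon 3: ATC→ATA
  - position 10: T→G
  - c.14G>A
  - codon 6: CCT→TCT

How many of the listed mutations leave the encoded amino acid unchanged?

1

Codon 1: GTA (Val) → GGA (Gly) — missense.
Codon 3: ATC (Ile) → ATA (Ile) — synonymous.
Codon 4: TTT (Phe) → GTT (Val) — missense.
Codon 5: AGG (Arg) → AAG (Lys) — missense.
Codon 6: CCT (Pro) → TCT (Ser) — missense.
Synonymous: 1 of 5.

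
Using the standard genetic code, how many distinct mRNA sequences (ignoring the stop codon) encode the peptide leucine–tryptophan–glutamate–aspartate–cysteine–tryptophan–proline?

192

Leu: 6 codons.
Trp: 1 codon.
Glu: 2 codons.
Asp: 2 codons.
Cys: 2 codons.
Trp: 1 codon.
Pro: 4 codons.
6 × 1 × 2 × 2 × 2 × 1 × 4 = 192.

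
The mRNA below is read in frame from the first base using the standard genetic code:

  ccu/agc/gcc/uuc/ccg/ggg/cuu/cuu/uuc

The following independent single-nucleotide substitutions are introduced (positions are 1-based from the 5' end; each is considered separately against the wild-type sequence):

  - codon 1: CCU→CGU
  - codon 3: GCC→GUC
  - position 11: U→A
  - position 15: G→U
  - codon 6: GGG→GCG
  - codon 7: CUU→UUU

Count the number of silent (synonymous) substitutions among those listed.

1

Codon 1: CCU (Pro) → CGU (Arg) — missense.
Codon 3: GCC (Ala) → GUC (Val) — missense.
Codon 4: UUC (Phe) → UAC (Tyr) — missense.
Codon 5: CCG (Pro) → CCU (Pro) — synonymous.
Codon 6: GGG (Gly) → GCG (Ala) — missense.
Codon 7: CUU (Leu) → UUU (Phe) — missense.
Synonymous: 1 of 6.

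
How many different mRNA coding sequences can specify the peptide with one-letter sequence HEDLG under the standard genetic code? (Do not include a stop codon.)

His: 2 codons.
Glu: 2 codons.
Asp: 2 codons.
Leu: 6 codons.
Gly: 4 codons.
2 × 2 × 2 × 6 × 4 = 192.

192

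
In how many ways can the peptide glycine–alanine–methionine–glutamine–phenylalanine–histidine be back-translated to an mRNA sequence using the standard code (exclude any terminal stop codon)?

128

Gly: 4 codons.
Ala: 4 codons.
Met: 1 codon.
Gln: 2 codons.
Phe: 2 codons.
His: 2 codons.
4 × 4 × 1 × 2 × 2 × 2 = 128.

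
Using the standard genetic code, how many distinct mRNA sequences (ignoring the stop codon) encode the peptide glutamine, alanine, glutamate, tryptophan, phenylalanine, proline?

Gln: 2 codons.
Ala: 4 codons.
Glu: 2 codons.
Trp: 1 codon.
Phe: 2 codons.
Pro: 4 codons.
2 × 4 × 2 × 1 × 2 × 4 = 128.

128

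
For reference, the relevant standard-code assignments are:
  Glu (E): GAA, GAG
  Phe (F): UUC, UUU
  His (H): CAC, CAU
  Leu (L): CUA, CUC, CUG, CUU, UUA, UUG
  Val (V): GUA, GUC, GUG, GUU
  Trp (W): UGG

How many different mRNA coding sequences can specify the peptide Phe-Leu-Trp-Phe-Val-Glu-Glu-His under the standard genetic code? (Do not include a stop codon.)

768

Phe: 2 codons.
Leu: 6 codons.
Trp: 1 codon.
Phe: 2 codons.
Val: 4 codons.
Glu: 2 codons.
Glu: 2 codons.
His: 2 codons.
2 × 6 × 1 × 2 × 4 × 2 × 2 × 2 = 768.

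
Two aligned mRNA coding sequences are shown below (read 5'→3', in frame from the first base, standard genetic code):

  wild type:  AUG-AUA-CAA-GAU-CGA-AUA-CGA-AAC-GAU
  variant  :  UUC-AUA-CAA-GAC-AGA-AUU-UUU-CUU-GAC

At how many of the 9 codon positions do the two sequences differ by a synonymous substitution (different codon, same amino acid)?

4

Codon 1: AUG Met / UUC Phe — nonsynonymous.
Codon 2: AUA Ile / AUA Ile — identical.
Codon 3: CAA Gln / CAA Gln — identical.
Codon 4: GAU Asp / GAC Asp — synonymous.
Codon 5: CGA Arg / AGA Arg — synonymous.
Codon 6: AUA Ile / AUU Ile — synonymous.
Codon 7: CGA Arg / UUU Phe — nonsynonymous.
Codon 8: AAC Asn / CUU Leu — nonsynonymous.
Codon 9: GAU Asp / GAC Asp — synonymous.
Synonymous differences: 4.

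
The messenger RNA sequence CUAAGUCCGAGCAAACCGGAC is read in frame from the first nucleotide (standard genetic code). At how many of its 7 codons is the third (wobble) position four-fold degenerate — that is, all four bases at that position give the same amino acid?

3

Codon 1 CUA (Leu): third position 4-fold.
Codon 2 AGU (Ser): third position 2-fold.
Codon 3 CCG (Pro): third position 4-fold.
Codon 4 AGC (Ser): third position 2-fold.
Codon 5 AAA (Lys): third position 2-fold.
Codon 6 CCG (Pro): third position 4-fold.
Codon 7 GAC (Asp): third position 2-fold.
Four-fold degenerate third positions: 3.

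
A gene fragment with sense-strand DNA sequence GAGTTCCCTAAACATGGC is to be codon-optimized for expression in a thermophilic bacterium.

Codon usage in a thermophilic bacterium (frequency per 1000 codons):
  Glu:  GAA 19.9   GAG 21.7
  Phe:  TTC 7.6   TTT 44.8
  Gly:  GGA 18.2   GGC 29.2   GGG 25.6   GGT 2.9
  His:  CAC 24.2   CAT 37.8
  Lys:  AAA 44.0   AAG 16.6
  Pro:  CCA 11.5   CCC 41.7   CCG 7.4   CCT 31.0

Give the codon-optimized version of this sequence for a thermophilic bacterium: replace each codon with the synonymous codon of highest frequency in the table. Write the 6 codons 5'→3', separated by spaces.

GAG TTT CCC AAA CAT GGC

Codon 1 (Glu): best is GAG at 21.7.
Codon 2 (Phe): best is TTT at 44.8.
Codon 3 (Pro): best is CCC at 41.7.
Codon 4 (Lys): best is AAA at 44.0.
Codon 5 (His): best is CAT at 37.8.
Codon 6 (Gly): best is GGC at 29.2.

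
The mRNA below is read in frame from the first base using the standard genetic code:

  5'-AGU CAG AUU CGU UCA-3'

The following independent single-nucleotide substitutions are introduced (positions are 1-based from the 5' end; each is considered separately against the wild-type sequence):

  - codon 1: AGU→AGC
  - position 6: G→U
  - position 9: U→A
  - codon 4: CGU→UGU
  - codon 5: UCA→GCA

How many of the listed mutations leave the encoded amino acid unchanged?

Codon 1: AGU (Ser) → AGC (Ser) — synonymous.
Codon 2: CAG (Gln) → CAU (His) — missense.
Codon 3: AUU (Ile) → AUA (Ile) — synonymous.
Codon 4: CGU (Arg) → UGU (Cys) — missense.
Codon 5: UCA (Ser) → GCA (Ala) — missense.
Synonymous: 2 of 5.

2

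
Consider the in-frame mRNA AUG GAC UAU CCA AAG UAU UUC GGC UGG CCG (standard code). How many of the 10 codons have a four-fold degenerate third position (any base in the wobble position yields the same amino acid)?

Codon 1 AUG (Met): third position 1-fold.
Codon 2 GAC (Asp): third position 2-fold.
Codon 3 UAU (Tyr): third position 2-fold.
Codon 4 CCA (Pro): third position 4-fold.
Codon 5 AAG (Lys): third position 2-fold.
Codon 6 UAU (Tyr): third position 2-fold.
Codon 7 UUC (Phe): third position 2-fold.
Codon 8 GGC (Gly): third position 4-fold.
Codon 9 UGG (Trp): third position 1-fold.
Codon 10 CCG (Pro): third position 4-fold.
Four-fold degenerate third positions: 3.

3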